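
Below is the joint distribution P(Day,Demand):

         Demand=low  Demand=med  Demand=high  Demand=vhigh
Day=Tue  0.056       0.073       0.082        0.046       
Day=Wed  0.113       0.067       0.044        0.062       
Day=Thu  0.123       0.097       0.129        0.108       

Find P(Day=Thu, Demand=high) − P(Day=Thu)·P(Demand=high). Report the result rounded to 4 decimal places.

P(Day=Thu) = 0.123 + 0.097 + 0.129 + 0.108 = 0.457.
P(Demand=high) = 0.082 + 0.044 + 0.129 = 0.255.
P(Day=Thu, Demand=high) − P(Day=Thu)P(Demand=high) = 0.129 − 0.457×0.255 = 0.0125.

0.0125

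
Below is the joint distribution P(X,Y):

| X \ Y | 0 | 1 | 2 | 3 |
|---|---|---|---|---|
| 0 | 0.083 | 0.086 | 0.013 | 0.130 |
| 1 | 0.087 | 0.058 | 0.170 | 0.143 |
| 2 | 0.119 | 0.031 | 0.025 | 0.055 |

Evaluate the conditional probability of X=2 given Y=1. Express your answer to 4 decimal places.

P(Y=1) = 0.086 + 0.058 + 0.031 = 0.175.
P(X=2 | Y=1) = 0.031/0.175 = 0.1771.

0.1771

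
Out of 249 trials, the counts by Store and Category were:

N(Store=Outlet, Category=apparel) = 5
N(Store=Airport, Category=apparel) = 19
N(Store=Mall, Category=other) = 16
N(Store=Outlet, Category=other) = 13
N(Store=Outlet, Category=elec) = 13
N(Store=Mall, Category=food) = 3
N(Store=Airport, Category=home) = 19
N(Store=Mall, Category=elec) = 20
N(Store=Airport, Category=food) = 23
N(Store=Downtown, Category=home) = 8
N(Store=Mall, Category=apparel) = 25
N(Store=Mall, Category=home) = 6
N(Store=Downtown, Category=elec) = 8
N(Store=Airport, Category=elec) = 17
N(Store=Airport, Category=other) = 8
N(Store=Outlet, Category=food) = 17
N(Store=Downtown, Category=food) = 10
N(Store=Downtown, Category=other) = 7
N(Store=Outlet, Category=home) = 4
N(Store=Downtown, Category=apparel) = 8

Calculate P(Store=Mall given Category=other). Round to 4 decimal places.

0.3636

Total with Category=other: 7 + 16 + 8 + 13 = 44.
P(Store=Mall | Category=other) = 16/44 = 0.3636.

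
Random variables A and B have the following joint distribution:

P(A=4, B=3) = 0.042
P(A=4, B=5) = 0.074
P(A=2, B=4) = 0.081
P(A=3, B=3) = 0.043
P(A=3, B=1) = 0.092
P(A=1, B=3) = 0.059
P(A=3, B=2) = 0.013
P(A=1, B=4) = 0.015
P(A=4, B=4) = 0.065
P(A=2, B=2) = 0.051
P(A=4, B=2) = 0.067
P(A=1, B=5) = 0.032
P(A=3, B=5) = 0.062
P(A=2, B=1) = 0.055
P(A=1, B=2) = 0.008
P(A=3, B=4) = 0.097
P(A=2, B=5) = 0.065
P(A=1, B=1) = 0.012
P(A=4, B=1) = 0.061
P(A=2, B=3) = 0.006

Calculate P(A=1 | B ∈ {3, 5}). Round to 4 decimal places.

P(B=3) = 0.059 + 0.006 + 0.043 + 0.042 = 0.150.
P(B=5) = 0.032 + 0.065 + 0.062 + 0.074 = 0.233.
P(B ∈ {3, 5}) = 0.150 + 0.233 = 0.383; P(A=1, B ∈ {3, 5}) = 0.059 + 0.032 = 0.091.
P(A=1 | B ∈ {3, 5}) = 0.091/0.383 = 0.2376.

0.2376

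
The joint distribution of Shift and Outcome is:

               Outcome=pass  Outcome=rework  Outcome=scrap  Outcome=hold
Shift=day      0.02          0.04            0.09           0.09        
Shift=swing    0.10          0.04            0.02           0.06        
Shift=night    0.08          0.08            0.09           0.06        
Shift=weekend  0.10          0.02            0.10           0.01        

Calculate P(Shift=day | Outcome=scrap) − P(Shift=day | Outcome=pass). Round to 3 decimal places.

0.233

P(Outcome=scrap) = 0.09 + 0.02 + 0.09 + 0.10 = 0.30; P(Shift=day | Outcome=scrap) = 0.09/0.30 = 0.3000.
P(Outcome=pass) = 0.02 + 0.10 + 0.08 + 0.10 = 0.30; P(Shift=day | Outcome=pass) = 0.02/0.30 = 0.0667.
Difference = 0.233.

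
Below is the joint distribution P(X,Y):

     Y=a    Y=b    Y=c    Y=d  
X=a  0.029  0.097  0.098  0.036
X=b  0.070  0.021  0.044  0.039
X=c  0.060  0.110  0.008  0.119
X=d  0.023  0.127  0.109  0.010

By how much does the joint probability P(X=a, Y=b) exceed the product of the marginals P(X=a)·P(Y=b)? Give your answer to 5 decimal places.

0.00470

P(X=a) = 0.029 + 0.097 + 0.098 + 0.036 = 0.260.
P(Y=b) = 0.097 + 0.021 + 0.110 + 0.127 = 0.355.
P(X=a, Y=b) − P(X=a)P(Y=b) = 0.097 − 0.260×0.355 = 0.00470.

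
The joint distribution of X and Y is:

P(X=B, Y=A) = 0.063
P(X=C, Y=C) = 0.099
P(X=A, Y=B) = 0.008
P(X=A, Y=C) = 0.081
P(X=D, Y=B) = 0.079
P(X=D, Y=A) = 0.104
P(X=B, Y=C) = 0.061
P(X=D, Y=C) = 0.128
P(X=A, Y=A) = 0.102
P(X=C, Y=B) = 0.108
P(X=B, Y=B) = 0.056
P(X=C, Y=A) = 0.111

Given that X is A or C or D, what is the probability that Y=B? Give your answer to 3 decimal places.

P(X=A) = 0.102 + 0.008 + 0.081 = 0.191.
P(X=C) = 0.111 + 0.108 + 0.099 = 0.318.
P(X=D) = 0.104 + 0.079 + 0.128 = 0.311.
P(X ∈ {A, C, D}) = 0.191 + 0.318 + 0.311 = 0.820; P(Y=B, X ∈ {A, C, D}) = 0.008 + 0.108 + 0.079 = 0.195.
P(Y=B | X ∈ {A, C, D}) = 0.195/0.820 = 0.238.

0.238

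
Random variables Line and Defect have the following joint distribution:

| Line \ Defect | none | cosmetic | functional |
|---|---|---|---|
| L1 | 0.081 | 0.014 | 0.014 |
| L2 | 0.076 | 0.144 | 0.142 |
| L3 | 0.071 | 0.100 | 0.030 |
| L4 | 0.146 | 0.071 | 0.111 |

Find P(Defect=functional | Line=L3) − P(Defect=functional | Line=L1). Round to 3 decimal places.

P(Line=L3) = 0.071 + 0.100 + 0.030 = 0.201; P(Defect=functional | Line=L3) = 0.030/0.201 = 0.1493.
P(Line=L1) = 0.081 + 0.014 + 0.014 = 0.109; P(Defect=functional | Line=L1) = 0.014/0.109 = 0.1284.
Difference = 0.021.

0.021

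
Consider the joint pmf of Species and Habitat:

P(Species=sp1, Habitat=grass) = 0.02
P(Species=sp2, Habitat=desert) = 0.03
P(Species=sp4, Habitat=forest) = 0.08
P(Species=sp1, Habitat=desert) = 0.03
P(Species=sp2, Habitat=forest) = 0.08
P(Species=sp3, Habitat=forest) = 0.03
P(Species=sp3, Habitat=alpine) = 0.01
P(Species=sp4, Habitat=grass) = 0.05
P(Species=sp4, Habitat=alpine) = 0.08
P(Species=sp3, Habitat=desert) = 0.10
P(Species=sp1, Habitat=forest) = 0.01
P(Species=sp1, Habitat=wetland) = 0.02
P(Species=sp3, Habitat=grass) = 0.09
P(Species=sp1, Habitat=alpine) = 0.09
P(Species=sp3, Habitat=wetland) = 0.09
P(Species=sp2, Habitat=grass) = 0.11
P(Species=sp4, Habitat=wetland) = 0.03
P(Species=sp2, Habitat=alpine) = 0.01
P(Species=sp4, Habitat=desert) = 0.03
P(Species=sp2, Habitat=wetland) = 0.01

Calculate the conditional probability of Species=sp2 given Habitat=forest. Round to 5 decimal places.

0.40000

P(Habitat=forest) = 0.01 + 0.08 + 0.03 + 0.08 = 0.20.
P(Species=sp2 | Habitat=forest) = 0.08/0.20 = 0.40000.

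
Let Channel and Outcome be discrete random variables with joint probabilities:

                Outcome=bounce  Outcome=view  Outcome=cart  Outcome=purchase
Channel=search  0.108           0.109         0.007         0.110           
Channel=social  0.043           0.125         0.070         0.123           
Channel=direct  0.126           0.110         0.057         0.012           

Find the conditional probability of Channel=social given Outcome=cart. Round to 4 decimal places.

P(Outcome=cart) = 0.007 + 0.070 + 0.057 = 0.134.
P(Channel=social | Outcome=cart) = 0.070/0.134 = 0.5224.

0.5224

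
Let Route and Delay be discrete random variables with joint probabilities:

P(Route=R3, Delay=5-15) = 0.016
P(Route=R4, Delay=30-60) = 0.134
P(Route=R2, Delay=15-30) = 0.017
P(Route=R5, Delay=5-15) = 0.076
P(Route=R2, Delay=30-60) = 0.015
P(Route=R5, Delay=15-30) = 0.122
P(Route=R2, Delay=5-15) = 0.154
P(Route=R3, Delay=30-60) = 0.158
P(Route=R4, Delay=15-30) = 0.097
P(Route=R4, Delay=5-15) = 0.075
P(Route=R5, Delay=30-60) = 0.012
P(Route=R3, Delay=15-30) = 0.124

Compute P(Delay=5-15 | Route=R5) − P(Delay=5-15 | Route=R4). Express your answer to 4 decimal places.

P(Route=R5) = 0.076 + 0.122 + 0.012 = 0.210; P(Delay=5-15 | Route=R5) = 0.076/0.210 = 0.36190.
P(Route=R4) = 0.075 + 0.097 + 0.134 = 0.306; P(Delay=5-15 | Route=R4) = 0.075/0.306 = 0.24510.
Difference = 0.1168.

0.1168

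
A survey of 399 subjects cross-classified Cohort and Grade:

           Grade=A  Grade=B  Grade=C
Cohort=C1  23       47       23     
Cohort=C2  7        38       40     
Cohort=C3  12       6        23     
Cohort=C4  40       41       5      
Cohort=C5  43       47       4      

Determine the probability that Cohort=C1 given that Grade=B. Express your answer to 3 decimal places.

0.263

Total with Grade=B: 47 + 38 + 6 + 41 + 47 = 179.
P(Cohort=C1 | Grade=B) = 47/179 = 0.263.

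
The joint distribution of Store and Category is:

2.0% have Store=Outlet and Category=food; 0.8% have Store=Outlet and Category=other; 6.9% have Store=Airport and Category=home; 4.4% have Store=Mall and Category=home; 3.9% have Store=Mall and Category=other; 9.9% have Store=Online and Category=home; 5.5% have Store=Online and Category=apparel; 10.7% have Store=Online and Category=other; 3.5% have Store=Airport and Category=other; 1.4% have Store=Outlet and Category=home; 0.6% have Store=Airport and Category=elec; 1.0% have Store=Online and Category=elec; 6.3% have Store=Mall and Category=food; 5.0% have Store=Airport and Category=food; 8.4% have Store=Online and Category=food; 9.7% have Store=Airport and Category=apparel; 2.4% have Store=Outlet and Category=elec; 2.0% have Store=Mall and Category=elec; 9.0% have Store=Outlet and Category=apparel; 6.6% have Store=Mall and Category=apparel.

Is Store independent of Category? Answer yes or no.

no

P(Store=Online) = 0.355 and P(Category=apparel) = 0.308, so their product is 0.10934, but P(Store=Online, Category=apparel) = 0.055. Since these differ, Store and Category are not independent.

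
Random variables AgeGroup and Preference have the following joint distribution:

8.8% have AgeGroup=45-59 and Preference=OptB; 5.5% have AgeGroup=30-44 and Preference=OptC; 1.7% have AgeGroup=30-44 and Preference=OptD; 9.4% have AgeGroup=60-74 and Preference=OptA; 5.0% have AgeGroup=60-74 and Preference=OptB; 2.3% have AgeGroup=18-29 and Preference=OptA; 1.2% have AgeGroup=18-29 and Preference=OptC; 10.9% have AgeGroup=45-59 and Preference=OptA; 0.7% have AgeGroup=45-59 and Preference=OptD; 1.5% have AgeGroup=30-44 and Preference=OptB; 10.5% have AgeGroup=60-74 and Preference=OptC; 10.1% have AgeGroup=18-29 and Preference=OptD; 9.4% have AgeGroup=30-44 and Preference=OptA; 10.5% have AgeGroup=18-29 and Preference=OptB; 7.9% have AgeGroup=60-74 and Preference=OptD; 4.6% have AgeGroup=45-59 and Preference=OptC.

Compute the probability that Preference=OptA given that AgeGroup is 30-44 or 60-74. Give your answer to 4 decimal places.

0.3694

P(AgeGroup=30-44) = 0.094 + 0.015 + 0.055 + 0.017 = 0.181.
P(AgeGroup=60-74) = 0.094 + 0.050 + 0.105 + 0.079 = 0.328.
P(AgeGroup ∈ {30-44, 60-74}) = 0.181 + 0.328 = 0.509; P(Preference=OptA, AgeGroup ∈ {30-44, 60-74}) = 0.094 + 0.094 = 0.188.
P(Preference=OptA | AgeGroup ∈ {30-44, 60-74}) = 0.188/0.509 = 0.3694.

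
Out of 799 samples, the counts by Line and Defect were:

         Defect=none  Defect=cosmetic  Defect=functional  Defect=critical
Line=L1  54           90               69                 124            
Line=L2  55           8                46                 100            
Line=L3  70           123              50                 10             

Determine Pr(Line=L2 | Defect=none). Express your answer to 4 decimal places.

Total with Defect=none: 54 + 55 + 70 = 179.
P(Line=L2 | Defect=none) = 55/179 = 0.3073.

0.3073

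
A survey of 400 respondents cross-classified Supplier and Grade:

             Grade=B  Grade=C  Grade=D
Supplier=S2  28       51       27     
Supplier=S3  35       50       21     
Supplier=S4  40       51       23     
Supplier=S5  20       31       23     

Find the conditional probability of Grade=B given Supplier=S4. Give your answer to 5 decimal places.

Total with Supplier=S4: 40 + 51 + 23 = 114.
P(Grade=B | Supplier=S4) = 40/114 = 0.35088.

0.35088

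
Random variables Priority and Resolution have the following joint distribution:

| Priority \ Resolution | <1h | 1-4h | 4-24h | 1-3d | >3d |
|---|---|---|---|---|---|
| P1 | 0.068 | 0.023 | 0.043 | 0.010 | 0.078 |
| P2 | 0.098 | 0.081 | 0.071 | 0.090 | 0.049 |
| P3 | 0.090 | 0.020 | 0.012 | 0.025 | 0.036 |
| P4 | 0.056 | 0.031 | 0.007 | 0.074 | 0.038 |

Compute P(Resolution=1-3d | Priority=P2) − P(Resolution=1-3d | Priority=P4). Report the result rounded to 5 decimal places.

-0.12786

P(Priority=P2) = 0.098 + 0.081 + 0.071 + 0.090 + 0.049 = 0.389; P(Resolution=1-3d | Priority=P2) = 0.090/0.389 = 0.231362.
P(Priority=P4) = 0.056 + 0.031 + 0.007 + 0.074 + 0.038 = 0.206; P(Resolution=1-3d | Priority=P4) = 0.074/0.206 = 0.359223.
Difference = -0.12786.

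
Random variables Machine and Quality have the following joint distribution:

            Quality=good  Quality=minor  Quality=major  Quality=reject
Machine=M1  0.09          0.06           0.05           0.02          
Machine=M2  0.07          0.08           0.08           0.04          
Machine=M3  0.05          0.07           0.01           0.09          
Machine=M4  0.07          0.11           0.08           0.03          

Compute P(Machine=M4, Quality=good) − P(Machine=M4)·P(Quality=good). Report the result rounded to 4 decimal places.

P(Machine=M4) = 0.07 + 0.11 + 0.08 + 0.03 = 0.29.
P(Quality=good) = 0.09 + 0.07 + 0.05 + 0.07 = 0.28.
P(Machine=M4, Quality=good) − P(Machine=M4)P(Quality=good) = 0.07 − 0.29×0.28 = -0.0112.

-0.0112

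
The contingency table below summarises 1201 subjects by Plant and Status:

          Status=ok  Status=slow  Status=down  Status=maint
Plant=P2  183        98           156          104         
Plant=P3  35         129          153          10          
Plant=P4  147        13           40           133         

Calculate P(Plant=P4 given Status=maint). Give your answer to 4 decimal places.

0.5385

Total with Status=maint: 104 + 10 + 133 = 247.
P(Plant=P4 | Status=maint) = 133/247 = 0.5385.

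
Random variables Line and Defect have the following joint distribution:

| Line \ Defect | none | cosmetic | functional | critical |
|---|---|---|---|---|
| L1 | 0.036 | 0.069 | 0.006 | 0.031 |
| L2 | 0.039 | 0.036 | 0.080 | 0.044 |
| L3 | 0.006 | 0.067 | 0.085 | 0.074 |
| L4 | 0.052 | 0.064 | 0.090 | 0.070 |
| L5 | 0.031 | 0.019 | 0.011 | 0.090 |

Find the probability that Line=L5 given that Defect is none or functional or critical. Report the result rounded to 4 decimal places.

P(Defect=none) = 0.036 + 0.039 + 0.006 + 0.052 + 0.031 = 0.164.
P(Defect=functional) = 0.006 + 0.080 + 0.085 + 0.090 + 0.011 = 0.272.
P(Defect=critical) = 0.031 + 0.044 + 0.074 + 0.070 + 0.090 = 0.309.
P(Defect ∈ {none, functional, critical}) = 0.164 + 0.272 + 0.309 = 0.745; P(Line=L5, Defect ∈ {none, functional, critical}) = 0.031 + 0.011 + 0.090 = 0.132.
P(Line=L5 | Defect ∈ {none, functional, critical}) = 0.132/0.745 = 0.1772.

0.1772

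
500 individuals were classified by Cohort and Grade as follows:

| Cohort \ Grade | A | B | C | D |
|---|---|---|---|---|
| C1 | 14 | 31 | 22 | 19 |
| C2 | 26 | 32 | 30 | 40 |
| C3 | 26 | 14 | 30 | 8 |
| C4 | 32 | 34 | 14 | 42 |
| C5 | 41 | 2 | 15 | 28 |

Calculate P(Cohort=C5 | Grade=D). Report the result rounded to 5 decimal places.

Total with Grade=D: 19 + 40 + 8 + 42 + 28 = 137.
P(Cohort=C5 | Grade=D) = 28/137 = 0.20438.

0.20438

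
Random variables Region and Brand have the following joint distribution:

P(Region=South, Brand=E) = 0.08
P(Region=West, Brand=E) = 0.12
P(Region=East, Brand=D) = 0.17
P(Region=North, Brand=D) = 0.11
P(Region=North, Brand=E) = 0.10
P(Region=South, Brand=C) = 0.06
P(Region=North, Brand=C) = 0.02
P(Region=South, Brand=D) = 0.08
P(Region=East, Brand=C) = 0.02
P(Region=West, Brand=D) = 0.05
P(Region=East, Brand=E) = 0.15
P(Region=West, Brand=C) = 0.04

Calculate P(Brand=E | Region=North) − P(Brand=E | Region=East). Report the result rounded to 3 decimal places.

-0.006

P(Region=North) = 0.02 + 0.11 + 0.10 = 0.23; P(Brand=E | Region=North) = 0.10/0.23 = 0.4348.
P(Region=East) = 0.02 + 0.17 + 0.15 = 0.34; P(Brand=E | Region=East) = 0.15/0.34 = 0.4412.
Difference = -0.006.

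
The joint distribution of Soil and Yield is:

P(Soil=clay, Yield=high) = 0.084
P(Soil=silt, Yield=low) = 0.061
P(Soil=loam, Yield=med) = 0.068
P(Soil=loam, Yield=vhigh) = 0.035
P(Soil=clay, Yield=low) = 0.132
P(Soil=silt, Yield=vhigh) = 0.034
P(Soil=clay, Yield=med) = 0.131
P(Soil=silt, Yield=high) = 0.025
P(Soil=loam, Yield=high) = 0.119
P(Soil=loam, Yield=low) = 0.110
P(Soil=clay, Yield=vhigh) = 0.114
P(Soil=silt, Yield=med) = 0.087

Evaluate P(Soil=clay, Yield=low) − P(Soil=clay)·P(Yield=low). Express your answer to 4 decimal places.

-0.0077

P(Soil=clay) = 0.132 + 0.131 + 0.084 + 0.114 = 0.461.
P(Yield=low) = 0.110 + 0.132 + 0.061 = 0.303.
P(Soil=clay, Yield=low) − P(Soil=clay)P(Yield=low) = 0.132 − 0.461×0.303 = -0.0077.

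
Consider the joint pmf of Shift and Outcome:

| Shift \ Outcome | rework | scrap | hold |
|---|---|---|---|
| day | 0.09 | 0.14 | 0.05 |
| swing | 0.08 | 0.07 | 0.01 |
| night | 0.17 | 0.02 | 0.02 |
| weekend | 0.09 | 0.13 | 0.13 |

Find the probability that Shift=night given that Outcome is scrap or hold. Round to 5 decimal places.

0.07018

P(Outcome=scrap) = 0.14 + 0.07 + 0.02 + 0.13 = 0.36.
P(Outcome=hold) = 0.05 + 0.01 + 0.02 + 0.13 = 0.21.
P(Outcome ∈ {scrap, hold}) = 0.36 + 0.21 = 0.57; P(Shift=night, Outcome ∈ {scrap, hold}) = 0.02 + 0.02 = 0.04.
P(Shift=night | Outcome ∈ {scrap, hold}) = 0.04/0.57 = 0.07018.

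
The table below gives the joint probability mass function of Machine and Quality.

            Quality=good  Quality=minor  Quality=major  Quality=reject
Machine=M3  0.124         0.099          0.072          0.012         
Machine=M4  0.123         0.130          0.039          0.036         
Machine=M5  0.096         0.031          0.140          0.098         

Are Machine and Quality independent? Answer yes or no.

no

P(Machine=M5) = 0.365 and P(Quality=minor) = 0.260, so their product is 0.09490, but P(Machine=M5, Quality=minor) = 0.031. Since these differ, Machine and Quality are not independent.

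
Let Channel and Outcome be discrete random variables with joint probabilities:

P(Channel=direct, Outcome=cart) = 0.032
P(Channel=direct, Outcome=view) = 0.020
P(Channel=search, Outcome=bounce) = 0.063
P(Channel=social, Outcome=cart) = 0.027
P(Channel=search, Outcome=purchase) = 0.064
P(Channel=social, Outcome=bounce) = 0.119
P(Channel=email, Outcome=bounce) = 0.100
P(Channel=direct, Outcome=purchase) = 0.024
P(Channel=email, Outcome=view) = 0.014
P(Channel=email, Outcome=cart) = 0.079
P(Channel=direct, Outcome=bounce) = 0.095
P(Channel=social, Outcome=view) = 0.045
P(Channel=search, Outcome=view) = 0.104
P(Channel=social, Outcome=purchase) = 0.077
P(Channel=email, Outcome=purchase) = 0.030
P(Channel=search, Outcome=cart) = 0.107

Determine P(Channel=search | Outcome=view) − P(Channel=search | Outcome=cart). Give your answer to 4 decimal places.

P(Outcome=view) = 0.014 + 0.104 + 0.045 + 0.020 = 0.183; P(Channel=search | Outcome=view) = 0.104/0.183 = 0.56831.
P(Outcome=cart) = 0.079 + 0.107 + 0.027 + 0.032 = 0.245; P(Channel=search | Outcome=cart) = 0.107/0.245 = 0.43673.
Difference = 0.1316.

0.1316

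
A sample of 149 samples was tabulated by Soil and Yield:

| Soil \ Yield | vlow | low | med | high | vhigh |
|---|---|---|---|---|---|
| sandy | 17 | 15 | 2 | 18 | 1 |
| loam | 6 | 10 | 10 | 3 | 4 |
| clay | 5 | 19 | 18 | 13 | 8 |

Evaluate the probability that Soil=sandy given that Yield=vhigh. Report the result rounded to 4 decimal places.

Total with Yield=vhigh: 1 + 4 + 8 = 13.
P(Soil=sandy | Yield=vhigh) = 1/13 = 0.0769.

0.0769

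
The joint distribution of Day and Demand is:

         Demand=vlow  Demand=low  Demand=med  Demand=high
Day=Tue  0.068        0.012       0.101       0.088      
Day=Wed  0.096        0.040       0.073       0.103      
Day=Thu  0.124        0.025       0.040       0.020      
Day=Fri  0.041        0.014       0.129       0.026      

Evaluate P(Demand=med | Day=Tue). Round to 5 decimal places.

P(Day=Tue) = 0.068 + 0.012 + 0.101 + 0.088 = 0.269.
P(Demand=med | Day=Tue) = 0.101/0.269 = 0.37546.

0.37546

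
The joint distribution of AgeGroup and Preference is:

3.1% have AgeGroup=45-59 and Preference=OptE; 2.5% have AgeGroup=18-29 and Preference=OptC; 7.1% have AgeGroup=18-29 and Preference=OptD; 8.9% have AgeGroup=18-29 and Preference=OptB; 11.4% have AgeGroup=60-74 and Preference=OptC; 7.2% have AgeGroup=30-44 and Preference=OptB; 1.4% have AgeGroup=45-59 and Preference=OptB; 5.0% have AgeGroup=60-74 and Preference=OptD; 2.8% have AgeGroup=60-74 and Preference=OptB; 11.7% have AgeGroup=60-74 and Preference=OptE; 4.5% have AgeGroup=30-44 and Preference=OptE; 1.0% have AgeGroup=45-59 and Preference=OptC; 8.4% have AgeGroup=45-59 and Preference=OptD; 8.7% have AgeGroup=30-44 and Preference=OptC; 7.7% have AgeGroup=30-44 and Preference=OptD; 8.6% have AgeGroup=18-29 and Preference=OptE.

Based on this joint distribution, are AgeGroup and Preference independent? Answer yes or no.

no

P(AgeGroup=45-59) = 0.139 and P(Preference=OptD) = 0.282, so their product is 0.03920, but P(AgeGroup=45-59, Preference=OptD) = 0.084. Since these differ, AgeGroup and Preference are not independent.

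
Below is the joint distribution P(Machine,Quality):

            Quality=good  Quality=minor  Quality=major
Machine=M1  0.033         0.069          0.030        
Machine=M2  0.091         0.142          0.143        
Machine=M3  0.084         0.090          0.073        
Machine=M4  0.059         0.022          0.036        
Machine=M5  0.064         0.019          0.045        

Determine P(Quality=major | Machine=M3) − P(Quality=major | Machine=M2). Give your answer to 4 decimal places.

P(Machine=M3) = 0.084 + 0.090 + 0.073 = 0.247; P(Quality=major | Machine=M3) = 0.073/0.247 = 0.29555.
P(Machine=M2) = 0.091 + 0.142 + 0.143 = 0.376; P(Quality=major | Machine=M2) = 0.143/0.376 = 0.38032.
Difference = -0.0848.

-0.0848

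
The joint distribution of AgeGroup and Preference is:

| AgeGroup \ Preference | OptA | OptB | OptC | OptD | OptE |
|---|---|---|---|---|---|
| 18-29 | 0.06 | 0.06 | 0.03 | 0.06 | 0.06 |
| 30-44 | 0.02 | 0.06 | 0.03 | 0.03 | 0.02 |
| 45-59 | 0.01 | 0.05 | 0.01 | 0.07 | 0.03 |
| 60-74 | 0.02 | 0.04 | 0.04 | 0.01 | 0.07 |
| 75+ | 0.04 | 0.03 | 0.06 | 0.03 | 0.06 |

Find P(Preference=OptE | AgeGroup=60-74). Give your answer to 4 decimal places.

P(AgeGroup=60-74) = 0.02 + 0.04 + 0.04 + 0.01 + 0.07 = 0.18.
P(Preference=OptE | AgeGroup=60-74) = 0.07/0.18 = 0.3889.

0.3889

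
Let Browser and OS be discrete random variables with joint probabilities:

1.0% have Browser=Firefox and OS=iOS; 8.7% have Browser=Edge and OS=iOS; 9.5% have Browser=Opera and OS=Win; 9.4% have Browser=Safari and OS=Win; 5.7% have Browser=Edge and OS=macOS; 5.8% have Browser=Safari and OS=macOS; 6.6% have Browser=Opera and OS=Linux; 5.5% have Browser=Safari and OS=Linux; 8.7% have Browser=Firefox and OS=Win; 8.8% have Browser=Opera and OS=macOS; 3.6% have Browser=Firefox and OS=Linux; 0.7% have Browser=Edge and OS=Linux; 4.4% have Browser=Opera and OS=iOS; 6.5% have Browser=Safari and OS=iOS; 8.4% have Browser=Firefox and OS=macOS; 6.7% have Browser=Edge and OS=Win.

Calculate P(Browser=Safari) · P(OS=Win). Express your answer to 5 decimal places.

P(Browser=Safari) = 0.094 + 0.058 + 0.055 + 0.065 = 0.272.
P(OS=Win) = 0.087 + 0.094 + 0.067 + 0.095 = 0.343.
Product: 0.272 × 0.343 = 0.09330.

0.09330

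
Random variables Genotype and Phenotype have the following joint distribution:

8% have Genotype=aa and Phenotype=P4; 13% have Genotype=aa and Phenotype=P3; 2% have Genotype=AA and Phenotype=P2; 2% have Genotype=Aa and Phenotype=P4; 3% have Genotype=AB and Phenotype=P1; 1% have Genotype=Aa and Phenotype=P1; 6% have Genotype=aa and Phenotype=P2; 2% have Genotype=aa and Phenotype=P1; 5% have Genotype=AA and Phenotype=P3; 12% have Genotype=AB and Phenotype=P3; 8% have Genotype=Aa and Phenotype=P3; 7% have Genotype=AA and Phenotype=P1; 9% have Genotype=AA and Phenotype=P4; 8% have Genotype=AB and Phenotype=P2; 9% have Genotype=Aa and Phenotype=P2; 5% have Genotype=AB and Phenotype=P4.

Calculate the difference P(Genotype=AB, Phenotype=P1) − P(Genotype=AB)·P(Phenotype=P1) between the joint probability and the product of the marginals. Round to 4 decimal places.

-0.0064

P(Genotype=AB) = 0.03 + 0.08 + 0.12 + 0.05 = 0.28.
P(Phenotype=P1) = 0.07 + 0.01 + 0.02 + 0.03 = 0.13.
P(Genotype=AB, Phenotype=P1) − P(Genotype=AB)P(Phenotype=P1) = 0.03 − 0.28×0.13 = -0.0064.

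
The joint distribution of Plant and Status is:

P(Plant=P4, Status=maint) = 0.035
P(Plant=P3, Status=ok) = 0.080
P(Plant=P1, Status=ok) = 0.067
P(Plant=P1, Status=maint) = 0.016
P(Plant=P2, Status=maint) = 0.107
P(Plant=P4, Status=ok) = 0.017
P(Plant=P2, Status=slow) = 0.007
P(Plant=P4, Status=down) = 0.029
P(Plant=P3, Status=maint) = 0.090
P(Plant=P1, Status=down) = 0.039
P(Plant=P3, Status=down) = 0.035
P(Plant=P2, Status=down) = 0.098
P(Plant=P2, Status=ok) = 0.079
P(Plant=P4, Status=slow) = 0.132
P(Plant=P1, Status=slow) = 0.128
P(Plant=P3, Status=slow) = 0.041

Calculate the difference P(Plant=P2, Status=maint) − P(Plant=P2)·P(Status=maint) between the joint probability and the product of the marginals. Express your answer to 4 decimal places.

P(Plant=P2) = 0.079 + 0.007 + 0.098 + 0.107 = 0.291.
P(Status=maint) = 0.016 + 0.107 + 0.090 + 0.035 = 0.248.
P(Plant=P2, Status=maint) − P(Plant=P2)P(Status=maint) = 0.107 − 0.291×0.248 = 0.0348.

0.0348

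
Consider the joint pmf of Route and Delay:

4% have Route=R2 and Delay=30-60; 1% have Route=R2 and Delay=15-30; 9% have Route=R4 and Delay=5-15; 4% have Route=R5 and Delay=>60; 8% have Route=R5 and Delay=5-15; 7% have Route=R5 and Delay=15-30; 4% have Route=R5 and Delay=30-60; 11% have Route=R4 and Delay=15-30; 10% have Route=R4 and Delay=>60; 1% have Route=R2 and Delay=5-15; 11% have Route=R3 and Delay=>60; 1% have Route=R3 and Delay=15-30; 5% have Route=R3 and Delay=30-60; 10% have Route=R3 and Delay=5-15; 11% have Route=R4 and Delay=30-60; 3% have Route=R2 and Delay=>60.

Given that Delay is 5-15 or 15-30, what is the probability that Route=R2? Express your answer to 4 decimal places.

0.0417

P(Delay=5-15) = 0.01 + 0.10 + 0.09 + 0.08 = 0.28.
P(Delay=15-30) = 0.01 + 0.01 + 0.11 + 0.07 = 0.20.
P(Delay ∈ {5-15, 15-30}) = 0.28 + 0.20 = 0.48; P(Route=R2, Delay ∈ {5-15, 15-30}) = 0.01 + 0.01 = 0.02.
P(Route=R2 | Delay ∈ {5-15, 15-30}) = 0.02/0.48 = 0.0417.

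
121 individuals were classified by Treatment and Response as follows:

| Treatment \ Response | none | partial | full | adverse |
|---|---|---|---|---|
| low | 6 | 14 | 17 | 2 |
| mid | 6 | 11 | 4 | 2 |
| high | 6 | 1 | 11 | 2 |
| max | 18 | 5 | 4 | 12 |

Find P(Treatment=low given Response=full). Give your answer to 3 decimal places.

0.472

Total with Response=full: 17 + 4 + 11 + 4 = 36.
P(Treatment=low | Response=full) = 17/36 = 0.472.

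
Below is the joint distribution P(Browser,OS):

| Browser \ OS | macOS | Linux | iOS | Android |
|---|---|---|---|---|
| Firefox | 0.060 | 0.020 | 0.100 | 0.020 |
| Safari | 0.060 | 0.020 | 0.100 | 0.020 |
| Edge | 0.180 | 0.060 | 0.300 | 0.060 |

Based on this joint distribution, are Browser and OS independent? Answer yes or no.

Every cell satisfies P(Browser,OS) = P(Browser)·P(OS). For instance P(Browser=Edge) = 0.600, P(OS=iOS) = 0.500, and 0.600×0.500 = 0.300 matches the joint entry. So Browser and OS are independent.

yes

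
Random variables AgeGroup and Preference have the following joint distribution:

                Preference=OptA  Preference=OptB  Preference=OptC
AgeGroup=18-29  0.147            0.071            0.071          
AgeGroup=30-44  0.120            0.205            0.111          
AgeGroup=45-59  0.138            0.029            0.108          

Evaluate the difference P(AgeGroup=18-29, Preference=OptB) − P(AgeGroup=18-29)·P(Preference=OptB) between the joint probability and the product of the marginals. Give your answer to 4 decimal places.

-0.0171

P(AgeGroup=18-29) = 0.147 + 0.071 + 0.071 = 0.289.
P(Preference=OptB) = 0.071 + 0.205 + 0.029 = 0.305.
P(AgeGroup=18-29, Preference=OptB) − P(AgeGroup=18-29)P(Preference=OptB) = 0.071 − 0.289×0.305 = -0.0171.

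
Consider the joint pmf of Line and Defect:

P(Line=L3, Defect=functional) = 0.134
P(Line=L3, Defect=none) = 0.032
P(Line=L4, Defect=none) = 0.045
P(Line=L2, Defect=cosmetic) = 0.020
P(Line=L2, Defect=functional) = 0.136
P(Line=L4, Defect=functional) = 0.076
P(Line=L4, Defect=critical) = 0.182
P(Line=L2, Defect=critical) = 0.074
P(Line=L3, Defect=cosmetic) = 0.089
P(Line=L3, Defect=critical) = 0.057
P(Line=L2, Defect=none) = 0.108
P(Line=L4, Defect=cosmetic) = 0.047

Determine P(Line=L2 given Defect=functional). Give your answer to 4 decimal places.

P(Defect=functional) = 0.136 + 0.134 + 0.076 = 0.346.
P(Line=L2 | Defect=functional) = 0.136/0.346 = 0.3931.

0.3931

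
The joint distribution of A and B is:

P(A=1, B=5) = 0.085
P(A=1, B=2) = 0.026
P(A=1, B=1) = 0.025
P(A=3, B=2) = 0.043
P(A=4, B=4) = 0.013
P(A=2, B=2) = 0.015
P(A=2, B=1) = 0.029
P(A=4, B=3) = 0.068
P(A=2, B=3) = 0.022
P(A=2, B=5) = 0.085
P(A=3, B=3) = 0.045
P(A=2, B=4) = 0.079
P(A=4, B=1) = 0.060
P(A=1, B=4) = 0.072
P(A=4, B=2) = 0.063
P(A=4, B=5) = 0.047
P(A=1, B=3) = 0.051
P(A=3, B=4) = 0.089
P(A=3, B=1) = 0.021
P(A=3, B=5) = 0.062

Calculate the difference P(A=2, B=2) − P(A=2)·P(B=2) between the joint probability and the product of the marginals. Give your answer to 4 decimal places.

P(A=2) = 0.029 + 0.015 + 0.022 + 0.079 + 0.085 = 0.230.
P(B=2) = 0.026 + 0.015 + 0.043 + 0.063 = 0.147.
P(A=2, B=2) − P(A=2)P(B=2) = 0.015 − 0.230×0.147 = -0.0188.

-0.0188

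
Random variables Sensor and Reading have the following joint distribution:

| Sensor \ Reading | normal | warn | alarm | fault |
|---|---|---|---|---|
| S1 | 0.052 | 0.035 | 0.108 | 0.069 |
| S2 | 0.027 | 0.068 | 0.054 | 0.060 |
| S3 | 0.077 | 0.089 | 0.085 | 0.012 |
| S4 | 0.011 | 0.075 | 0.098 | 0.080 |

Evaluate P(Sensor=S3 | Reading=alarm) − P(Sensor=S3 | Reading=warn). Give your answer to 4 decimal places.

-0.0870

P(Reading=alarm) = 0.108 + 0.054 + 0.085 + 0.098 = 0.345; P(Sensor=S3 | Reading=alarm) = 0.085/0.345 = 0.24638.
P(Reading=warn) = 0.035 + 0.068 + 0.089 + 0.075 = 0.267; P(Sensor=S3 | Reading=warn) = 0.089/0.267 = 0.33333.
Difference = -0.0870.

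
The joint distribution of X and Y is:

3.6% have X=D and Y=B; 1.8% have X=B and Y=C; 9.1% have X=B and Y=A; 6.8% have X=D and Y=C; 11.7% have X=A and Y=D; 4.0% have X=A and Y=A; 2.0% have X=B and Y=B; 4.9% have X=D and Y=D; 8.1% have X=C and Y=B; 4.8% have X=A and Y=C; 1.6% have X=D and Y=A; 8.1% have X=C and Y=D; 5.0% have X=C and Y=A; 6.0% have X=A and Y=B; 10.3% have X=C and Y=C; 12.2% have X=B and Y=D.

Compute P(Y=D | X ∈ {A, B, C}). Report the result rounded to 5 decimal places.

0.38508

P(X=A) = 0.040 + 0.060 + 0.048 + 0.117 = 0.265.
P(X=B) = 0.091 + 0.020 + 0.018 + 0.122 = 0.251.
P(X=C) = 0.050 + 0.081 + 0.103 + 0.081 = 0.315.
P(X ∈ {A, B, C}) = 0.265 + 0.251 + 0.315 = 0.831; P(Y=D, X ∈ {A, B, C}) = 0.117 + 0.122 + 0.081 = 0.320.
P(Y=D | X ∈ {A, B, C}) = 0.320/0.831 = 0.38508.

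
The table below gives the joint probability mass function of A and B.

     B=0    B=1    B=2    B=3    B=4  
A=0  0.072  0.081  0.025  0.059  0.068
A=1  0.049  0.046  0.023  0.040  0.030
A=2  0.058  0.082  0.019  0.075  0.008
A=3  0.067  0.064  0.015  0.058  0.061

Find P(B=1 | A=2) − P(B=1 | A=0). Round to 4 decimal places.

0.0733

P(A=2) = 0.058 + 0.082 + 0.019 + 0.075 + 0.008 = 0.242; P(B=1 | A=2) = 0.082/0.242 = 0.33884.
P(A=0) = 0.072 + 0.081 + 0.025 + 0.059 + 0.068 = 0.305; P(B=1 | A=0) = 0.081/0.305 = 0.26557.
Difference = 0.0733.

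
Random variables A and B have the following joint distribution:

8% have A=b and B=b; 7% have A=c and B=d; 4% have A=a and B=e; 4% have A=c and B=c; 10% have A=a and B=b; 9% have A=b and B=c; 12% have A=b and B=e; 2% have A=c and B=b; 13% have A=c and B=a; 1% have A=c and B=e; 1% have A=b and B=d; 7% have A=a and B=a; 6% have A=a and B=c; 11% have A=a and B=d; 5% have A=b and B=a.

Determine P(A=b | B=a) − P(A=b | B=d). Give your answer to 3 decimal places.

P(B=a) = 0.07 + 0.05 + 0.13 = 0.25; P(A=b | B=a) = 0.05/0.25 = 0.2000.
P(B=d) = 0.11 + 0.01 + 0.07 = 0.19; P(A=b | B=d) = 0.01/0.19 = 0.0526.
Difference = 0.147.

0.147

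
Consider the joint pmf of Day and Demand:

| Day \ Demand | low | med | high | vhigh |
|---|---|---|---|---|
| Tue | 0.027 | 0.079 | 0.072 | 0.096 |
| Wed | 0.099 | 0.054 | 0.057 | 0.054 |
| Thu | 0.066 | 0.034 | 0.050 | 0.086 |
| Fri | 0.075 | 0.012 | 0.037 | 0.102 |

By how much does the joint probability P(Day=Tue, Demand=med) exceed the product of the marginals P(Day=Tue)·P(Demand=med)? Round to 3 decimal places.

0.030

P(Day=Tue) = 0.027 + 0.079 + 0.072 + 0.096 = 0.274.
P(Demand=med) = 0.079 + 0.054 + 0.034 + 0.012 = 0.179.
P(Day=Tue, Demand=med) − P(Day=Tue)P(Demand=med) = 0.079 − 0.274×0.179 = 0.030.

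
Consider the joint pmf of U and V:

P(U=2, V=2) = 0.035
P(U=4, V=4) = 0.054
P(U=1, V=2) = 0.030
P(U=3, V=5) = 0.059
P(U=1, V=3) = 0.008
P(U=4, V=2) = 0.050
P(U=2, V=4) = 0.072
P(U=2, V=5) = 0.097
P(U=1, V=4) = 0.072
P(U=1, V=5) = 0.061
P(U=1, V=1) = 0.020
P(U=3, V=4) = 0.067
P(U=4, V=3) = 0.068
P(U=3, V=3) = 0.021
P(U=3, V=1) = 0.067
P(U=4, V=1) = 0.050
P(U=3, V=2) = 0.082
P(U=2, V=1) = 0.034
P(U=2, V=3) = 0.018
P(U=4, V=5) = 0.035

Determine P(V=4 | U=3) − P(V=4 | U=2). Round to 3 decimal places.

P(U=3) = 0.067 + 0.082 + 0.021 + 0.067 + 0.059 = 0.296; P(V=4 | U=3) = 0.067/0.296 = 0.2264.
P(U=2) = 0.034 + 0.035 + 0.018 + 0.072 + 0.097 = 0.256; P(V=4 | U=2) = 0.072/0.256 = 0.2813.
Difference = -0.055.

-0.055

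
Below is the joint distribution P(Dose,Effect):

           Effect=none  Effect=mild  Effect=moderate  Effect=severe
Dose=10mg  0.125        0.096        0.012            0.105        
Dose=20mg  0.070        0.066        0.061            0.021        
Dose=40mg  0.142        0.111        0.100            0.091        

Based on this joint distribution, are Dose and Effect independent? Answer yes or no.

no

P(Dose=10mg) = 0.338 and P(Effect=moderate) = 0.173, so their product is 0.05847, but P(Dose=10mg, Effect=moderate) = 0.012. Since these differ, Dose and Effect are not independent.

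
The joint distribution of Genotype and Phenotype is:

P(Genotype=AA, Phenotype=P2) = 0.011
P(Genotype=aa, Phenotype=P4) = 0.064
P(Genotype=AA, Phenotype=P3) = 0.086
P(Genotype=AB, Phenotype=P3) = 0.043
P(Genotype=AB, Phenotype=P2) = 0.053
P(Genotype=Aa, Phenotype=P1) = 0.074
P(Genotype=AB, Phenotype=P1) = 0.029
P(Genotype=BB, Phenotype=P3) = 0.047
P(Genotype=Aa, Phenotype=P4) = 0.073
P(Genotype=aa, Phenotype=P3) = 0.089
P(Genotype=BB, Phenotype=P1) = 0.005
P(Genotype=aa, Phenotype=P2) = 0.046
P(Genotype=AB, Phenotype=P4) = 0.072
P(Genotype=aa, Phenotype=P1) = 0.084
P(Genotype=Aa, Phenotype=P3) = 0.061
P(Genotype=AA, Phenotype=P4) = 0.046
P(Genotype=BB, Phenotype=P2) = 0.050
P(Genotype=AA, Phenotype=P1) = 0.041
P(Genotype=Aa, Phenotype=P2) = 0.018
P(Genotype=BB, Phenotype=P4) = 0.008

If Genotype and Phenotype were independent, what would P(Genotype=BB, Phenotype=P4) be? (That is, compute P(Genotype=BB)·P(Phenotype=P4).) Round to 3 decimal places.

P(Genotype=BB) = 0.005 + 0.050 + 0.047 + 0.008 = 0.110.
P(Phenotype=P4) = 0.046 + 0.073 + 0.064 + 0.072 + 0.008 = 0.263.
Product: 0.110 × 0.263 = 0.029.

0.029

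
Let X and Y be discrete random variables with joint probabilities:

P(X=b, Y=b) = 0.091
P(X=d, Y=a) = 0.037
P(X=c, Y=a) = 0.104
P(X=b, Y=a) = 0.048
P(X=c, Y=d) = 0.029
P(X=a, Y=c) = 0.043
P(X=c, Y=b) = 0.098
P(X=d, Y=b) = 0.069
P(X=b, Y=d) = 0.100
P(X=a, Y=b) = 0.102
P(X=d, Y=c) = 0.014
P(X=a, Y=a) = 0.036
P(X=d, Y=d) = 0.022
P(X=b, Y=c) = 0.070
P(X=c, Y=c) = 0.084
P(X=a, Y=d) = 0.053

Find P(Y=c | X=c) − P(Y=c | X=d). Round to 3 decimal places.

0.168

P(X=c) = 0.104 + 0.098 + 0.084 + 0.029 = 0.315; P(Y=c | X=c) = 0.084/0.315 = 0.2667.
P(X=d) = 0.037 + 0.069 + 0.014 + 0.022 = 0.142; P(Y=c | X=d) = 0.014/0.142 = 0.0986.
Difference = 0.168.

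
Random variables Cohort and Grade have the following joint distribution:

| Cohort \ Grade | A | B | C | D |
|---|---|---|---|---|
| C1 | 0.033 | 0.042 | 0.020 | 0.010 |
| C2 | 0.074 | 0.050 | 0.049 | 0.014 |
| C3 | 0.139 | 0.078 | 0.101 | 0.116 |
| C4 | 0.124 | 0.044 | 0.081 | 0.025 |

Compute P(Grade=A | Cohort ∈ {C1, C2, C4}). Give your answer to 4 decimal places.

P(Cohort=C1) = 0.033 + 0.042 + 0.020 + 0.010 = 0.105.
P(Cohort=C2) = 0.074 + 0.050 + 0.049 + 0.014 = 0.187.
P(Cohort=C4) = 0.124 + 0.044 + 0.081 + 0.025 = 0.274.
P(Cohort ∈ {C1, C2, C4}) = 0.105 + 0.187 + 0.274 = 0.566; P(Grade=A, Cohort ∈ {C1, C2, C4}) = 0.033 + 0.074 + 0.124 = 0.231.
P(Grade=A | Cohort ∈ {C1, C2, C4}) = 0.231/0.566 = 0.4081.

0.4081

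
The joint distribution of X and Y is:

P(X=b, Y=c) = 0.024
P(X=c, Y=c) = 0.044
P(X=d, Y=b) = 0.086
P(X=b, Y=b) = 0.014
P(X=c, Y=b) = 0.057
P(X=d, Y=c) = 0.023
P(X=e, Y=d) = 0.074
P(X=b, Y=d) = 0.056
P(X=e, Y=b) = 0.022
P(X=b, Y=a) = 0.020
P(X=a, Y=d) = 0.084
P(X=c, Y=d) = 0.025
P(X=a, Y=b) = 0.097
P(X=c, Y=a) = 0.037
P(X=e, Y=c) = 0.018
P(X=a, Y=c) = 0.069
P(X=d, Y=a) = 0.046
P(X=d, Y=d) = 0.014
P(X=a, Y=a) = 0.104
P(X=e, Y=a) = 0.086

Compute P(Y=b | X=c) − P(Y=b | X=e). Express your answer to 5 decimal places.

0.23969

P(X=c) = 0.037 + 0.057 + 0.044 + 0.025 = 0.163; P(Y=b | X=c) = 0.057/0.163 = 0.349693.
P(X=e) = 0.086 + 0.022 + 0.018 + 0.074 = 0.200; P(Y=b | X=e) = 0.022/0.200 = 0.110000.
Difference = 0.23969.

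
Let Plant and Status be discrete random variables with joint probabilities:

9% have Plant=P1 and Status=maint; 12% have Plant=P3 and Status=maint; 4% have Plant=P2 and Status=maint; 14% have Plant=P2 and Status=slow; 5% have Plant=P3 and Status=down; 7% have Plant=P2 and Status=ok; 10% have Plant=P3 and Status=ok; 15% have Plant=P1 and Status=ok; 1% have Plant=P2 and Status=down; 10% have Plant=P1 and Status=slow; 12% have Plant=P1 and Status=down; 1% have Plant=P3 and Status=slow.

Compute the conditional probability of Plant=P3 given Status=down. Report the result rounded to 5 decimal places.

P(Status=down) = 0.12 + 0.01 + 0.05 = 0.18.
P(Plant=P3 | Status=down) = 0.05/0.18 = 0.27778.

0.27778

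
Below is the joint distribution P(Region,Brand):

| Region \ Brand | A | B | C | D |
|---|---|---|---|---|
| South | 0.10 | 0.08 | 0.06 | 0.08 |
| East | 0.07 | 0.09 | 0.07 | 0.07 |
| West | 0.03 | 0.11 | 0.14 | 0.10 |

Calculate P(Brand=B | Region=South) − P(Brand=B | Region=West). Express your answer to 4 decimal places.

P(Region=South) = 0.10 + 0.08 + 0.06 + 0.08 = 0.32; P(Brand=B | Region=South) = 0.08/0.32 = 0.25000.
P(Region=West) = 0.03 + 0.11 + 0.14 + 0.10 = 0.38; P(Brand=B | Region=West) = 0.11/0.38 = 0.28947.
Difference = -0.0395.

-0.0395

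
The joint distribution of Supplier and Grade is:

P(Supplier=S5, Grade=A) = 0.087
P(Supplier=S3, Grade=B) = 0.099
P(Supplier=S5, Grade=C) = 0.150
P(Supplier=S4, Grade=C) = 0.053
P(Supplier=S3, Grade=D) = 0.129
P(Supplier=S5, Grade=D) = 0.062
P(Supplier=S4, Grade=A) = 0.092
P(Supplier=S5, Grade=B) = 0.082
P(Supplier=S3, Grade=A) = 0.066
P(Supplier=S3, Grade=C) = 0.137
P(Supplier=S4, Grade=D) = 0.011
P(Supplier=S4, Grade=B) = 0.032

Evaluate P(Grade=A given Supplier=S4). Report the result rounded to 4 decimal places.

0.4894

P(Supplier=S4) = 0.092 + 0.032 + 0.053 + 0.011 = 0.188.
P(Grade=A | Supplier=S4) = 0.092/0.188 = 0.4894.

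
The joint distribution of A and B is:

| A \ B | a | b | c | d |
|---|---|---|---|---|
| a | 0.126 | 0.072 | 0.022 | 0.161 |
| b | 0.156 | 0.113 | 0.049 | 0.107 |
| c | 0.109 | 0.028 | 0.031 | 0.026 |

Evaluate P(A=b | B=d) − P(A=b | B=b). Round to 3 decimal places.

-0.167

P(B=d) = 0.161 + 0.107 + 0.026 = 0.294; P(A=b | B=d) = 0.107/0.294 = 0.3639.
P(B=b) = 0.072 + 0.113 + 0.028 = 0.213; P(A=b | B=b) = 0.113/0.213 = 0.5305.
Difference = -0.167.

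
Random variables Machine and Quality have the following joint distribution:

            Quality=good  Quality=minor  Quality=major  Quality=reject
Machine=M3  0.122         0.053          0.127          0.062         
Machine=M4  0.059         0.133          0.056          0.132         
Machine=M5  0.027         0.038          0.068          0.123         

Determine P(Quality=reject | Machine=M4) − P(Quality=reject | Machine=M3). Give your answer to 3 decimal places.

0.177

P(Machine=M4) = 0.059 + 0.133 + 0.056 + 0.132 = 0.380; P(Quality=reject | Machine=M4) = 0.132/0.380 = 0.3474.
P(Machine=M3) = 0.122 + 0.053 + 0.127 + 0.062 = 0.364; P(Quality=reject | Machine=M3) = 0.062/0.364 = 0.1703.
Difference = 0.177.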